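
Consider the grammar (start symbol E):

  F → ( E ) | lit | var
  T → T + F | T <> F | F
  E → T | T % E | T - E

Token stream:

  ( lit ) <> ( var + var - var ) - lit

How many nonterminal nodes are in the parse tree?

[E [T [T [F ( [E [T [F lit]]] )]] <> [F ( [E [T [T [F var]] + [F var]] - [E [T [F var]]]] )]] - [E [T [F lit]]]]

19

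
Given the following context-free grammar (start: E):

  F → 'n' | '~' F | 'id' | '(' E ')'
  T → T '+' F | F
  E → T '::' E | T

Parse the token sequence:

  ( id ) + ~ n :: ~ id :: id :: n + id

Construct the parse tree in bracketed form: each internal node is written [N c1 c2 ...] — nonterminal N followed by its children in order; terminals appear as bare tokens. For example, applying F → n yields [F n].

E
T :: E
T + F :: E
F + F :: E
( E ) + F :: E
( T ) + F :: E
( F ) + F :: E
( id ) + F :: E
( id ) + ~ F :: E
( id ) + ~ n :: E
( id ) + ~ n :: T :: E
( id ) + ~ n :: F :: E
( id ) + ~ n :: ~ F :: E
( id ) + ~ n :: ~ id :: E
( id ) + ~ n :: ~ id :: T :: E
( id ) + ~ n :: ~ id :: F :: E
( id ) + ~ n :: ~ id :: id :: E
( id ) + ~ n :: ~ id :: id :: T
( id ) + ~ n :: ~ id :: id :: T + F
( id ) + ~ n :: ~ id :: id :: F + F
( id ) + ~ n :: ~ id :: id :: n + F
( id ) + ~ n :: ~ id :: id :: n + id

[E [T [T [F ( [E [T [F id]]] )]] + [F ~ [F n]]] :: [E [T [F ~ [F id]]] :: [E [T [F id]] :: [E [T [T [F n]] + [F id]]]]]]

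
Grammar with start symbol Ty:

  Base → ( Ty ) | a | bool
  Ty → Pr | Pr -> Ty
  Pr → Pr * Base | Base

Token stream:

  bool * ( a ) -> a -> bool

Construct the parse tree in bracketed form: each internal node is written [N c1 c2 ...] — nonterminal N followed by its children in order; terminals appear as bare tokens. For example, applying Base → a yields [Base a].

Ty
Pr -> Ty
Pr * Base -> Ty
Base * Base -> Ty
bool * Base -> Ty
bool * ( Ty ) -> Ty
bool * ( Pr ) -> Ty
bool * ( Base ) -> Ty
bool * ( a ) -> Ty
bool * ( a ) -> Pr -> Ty
bool * ( a ) -> Base -> Ty
bool * ( a ) -> a -> Ty
bool * ( a ) -> a -> Pr
bool * ( a ) -> a -> Base
bool * ( a ) -> a -> bool

[Ty [Pr [Pr [Base bool]] * [Base ( [Ty [Pr [Base a]]] )]] -> [Ty [Pr [Base a]] -> [Ty [Pr [Base bool]]]]]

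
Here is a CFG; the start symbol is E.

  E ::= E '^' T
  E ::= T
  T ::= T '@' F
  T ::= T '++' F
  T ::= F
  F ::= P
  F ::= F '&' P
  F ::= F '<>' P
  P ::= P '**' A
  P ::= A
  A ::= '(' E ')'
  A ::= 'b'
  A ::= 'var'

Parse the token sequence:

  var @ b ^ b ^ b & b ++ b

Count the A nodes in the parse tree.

6

[E [E [E [T [T [F [P [A var]]]] @ [F [P [A b]]]]] ^ [T [F [P [A b]]]]] ^ [T [T [F [F [P [A b]]] & [P [A b]]]] ++ [F [P [A b]]]]]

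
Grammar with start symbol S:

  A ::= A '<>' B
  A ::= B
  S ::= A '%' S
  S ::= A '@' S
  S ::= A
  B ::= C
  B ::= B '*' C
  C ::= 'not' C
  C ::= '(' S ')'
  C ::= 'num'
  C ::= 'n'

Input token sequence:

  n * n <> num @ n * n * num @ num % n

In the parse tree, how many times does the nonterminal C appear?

8

[S [A [A [B [B [C n]] * [C n]]] <> [B [C num]]] @ [S [A [B [B [B [C n]] * [C n]] * [C num]]] @ [S [A [B [C num]]] % [S [A [B [C n]]]]]]]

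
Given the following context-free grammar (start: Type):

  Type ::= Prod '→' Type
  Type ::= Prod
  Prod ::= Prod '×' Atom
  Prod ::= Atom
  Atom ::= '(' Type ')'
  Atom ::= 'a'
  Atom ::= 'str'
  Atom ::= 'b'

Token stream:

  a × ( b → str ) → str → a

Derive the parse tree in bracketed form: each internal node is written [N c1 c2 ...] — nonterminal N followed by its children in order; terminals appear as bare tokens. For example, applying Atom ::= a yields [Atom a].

[Type [Prod [Prod [Atom a]] × [Atom ( [Type [Prod [Atom b]] → [Type [Prod [Atom str]]]] )]] → [Type [Prod [Atom str]] → [Type [Prod [Atom a]]]]]

Type
Prod → Type
Prod × Atom → Type
Atom × Atom → Type
a × Atom → Type
a × ( Type ) → Type
a × ( Prod → Type ) → Type
a × ( Atom → Type ) → Type
a × ( b → Type ) → Type
a × ( b → Prod ) → Type
a × ( b → Atom ) → Type
a × ( b → str ) → Type
a × ( b → str ) → Prod → Type
a × ( b → str ) → Atom → Type
a × ( b → str ) → str → Type
a × ( b → str ) → str → Prod
a × ( b → str ) → str → Atom
a × ( b → str ) → str → a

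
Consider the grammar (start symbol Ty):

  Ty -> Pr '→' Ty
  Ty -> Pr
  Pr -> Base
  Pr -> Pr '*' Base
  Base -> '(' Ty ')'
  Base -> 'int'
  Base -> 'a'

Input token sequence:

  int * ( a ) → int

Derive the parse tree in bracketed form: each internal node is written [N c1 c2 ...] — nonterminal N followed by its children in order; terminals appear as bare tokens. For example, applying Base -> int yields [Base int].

[Ty [Pr [Pr [Base int]] * [Base ( [Ty [Pr [Base a]]] )]] → [Ty [Pr [Base int]]]]

Ty
Pr → Ty
Pr * Base → Ty
Base * Base → Ty
int * Base → Ty
int * ( Ty ) → Ty
int * ( Pr ) → Ty
int * ( Base ) → Ty
int * ( a ) → Ty
int * ( a ) → Pr
int * ( a ) → Base
int * ( a ) → int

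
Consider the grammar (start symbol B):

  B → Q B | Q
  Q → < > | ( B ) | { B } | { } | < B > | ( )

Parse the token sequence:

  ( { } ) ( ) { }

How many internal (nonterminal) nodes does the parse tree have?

[B [Q ( [B [Q { }]] )] [B [Q ( )] [B [Q { }]]]]

8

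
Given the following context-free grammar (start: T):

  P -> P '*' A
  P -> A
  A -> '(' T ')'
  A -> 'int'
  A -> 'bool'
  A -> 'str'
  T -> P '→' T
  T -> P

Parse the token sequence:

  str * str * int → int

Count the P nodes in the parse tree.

4

[T [P [P [P [A str]] * [A str]] * [A int]] → [T [P [A int]]]]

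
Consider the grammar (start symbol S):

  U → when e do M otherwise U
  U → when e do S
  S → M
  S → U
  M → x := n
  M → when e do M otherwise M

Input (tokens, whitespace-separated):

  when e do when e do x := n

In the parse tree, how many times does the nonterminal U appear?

[S [U when e do [S [U when e do [S [M x := n]]]]]]

2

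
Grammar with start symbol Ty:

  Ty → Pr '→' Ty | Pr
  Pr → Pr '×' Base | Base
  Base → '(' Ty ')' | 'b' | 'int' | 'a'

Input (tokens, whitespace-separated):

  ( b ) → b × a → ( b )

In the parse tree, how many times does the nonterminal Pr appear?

6

[Ty [Pr [Base ( [Ty [Pr [Base b]]] )]] → [Ty [Pr [Pr [Base b]] × [Base a]] → [Ty [Pr [Base ( [Ty [Pr [Base b]]] )]]]]]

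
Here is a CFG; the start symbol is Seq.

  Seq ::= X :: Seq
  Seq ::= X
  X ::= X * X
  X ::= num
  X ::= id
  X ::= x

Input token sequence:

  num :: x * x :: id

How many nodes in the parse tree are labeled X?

5

[Seq [X num] :: [Seq [X [X x] * [X x]] :: [Seq [X id]]]]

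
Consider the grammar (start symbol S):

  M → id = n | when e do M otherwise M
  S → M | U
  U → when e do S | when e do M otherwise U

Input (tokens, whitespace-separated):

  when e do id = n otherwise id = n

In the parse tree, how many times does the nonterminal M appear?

3

[S [M when e do [M id = n] otherwise [M id = n]]]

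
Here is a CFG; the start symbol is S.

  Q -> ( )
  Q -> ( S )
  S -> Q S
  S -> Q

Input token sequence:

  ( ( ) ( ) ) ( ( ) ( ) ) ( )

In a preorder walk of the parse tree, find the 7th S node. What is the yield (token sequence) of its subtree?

[S [Q ( [S [Q ( )] [S [Q ( )]]] )] [S [Q ( [S [Q ( )] [S [Q ( )]]] )] [S [Q ( )]]]]

( )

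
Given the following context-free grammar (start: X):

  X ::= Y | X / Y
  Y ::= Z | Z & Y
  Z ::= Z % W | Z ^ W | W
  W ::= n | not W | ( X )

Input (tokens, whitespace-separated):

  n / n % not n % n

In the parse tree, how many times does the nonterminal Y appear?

[X [X [Y [Z [W n]]]] / [Y [Z [Z [Z [W n]] % [W not [W n]]] % [W n]]]]

2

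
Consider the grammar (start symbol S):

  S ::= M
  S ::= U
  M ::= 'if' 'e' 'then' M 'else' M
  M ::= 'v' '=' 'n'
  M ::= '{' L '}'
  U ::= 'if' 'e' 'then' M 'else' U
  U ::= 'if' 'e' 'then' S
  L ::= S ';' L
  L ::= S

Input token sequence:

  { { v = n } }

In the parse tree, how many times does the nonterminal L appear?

[S [M { [L [S [M { [L [S [M v = n]]] }]]] }]]

2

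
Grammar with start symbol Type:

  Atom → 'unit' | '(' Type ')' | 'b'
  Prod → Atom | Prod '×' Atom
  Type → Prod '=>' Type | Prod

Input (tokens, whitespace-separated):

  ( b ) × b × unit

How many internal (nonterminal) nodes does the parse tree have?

[Type [Prod [Prod [Prod [Atom ( [Type [Prod [Atom b]]] )]] × [Atom b]] × [Atom unit]]]

10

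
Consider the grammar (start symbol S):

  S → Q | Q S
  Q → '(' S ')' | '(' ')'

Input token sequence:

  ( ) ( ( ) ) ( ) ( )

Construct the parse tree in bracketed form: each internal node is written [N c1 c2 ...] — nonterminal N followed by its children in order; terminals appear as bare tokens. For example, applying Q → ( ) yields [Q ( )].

[S [Q ( )] [S [Q ( [S [Q ( )]] )] [S [Q ( )] [S [Q ( )]]]]]

S
Q S
( ) S
( ) Q S
( ) ( S ) S
( ) ( Q ) S
( ) ( ( ) ) S
( ) ( ( ) ) Q S
( ) ( ( ) ) ( ) S
( ) ( ( ) ) ( ) Q
( ) ( ( ) ) ( ) ( )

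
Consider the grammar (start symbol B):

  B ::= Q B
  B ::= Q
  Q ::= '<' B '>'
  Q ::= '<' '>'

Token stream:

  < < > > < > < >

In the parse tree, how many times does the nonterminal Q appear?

[B [Q < [B [Q < >]] >] [B [Q < >] [B [Q < >]]]]

4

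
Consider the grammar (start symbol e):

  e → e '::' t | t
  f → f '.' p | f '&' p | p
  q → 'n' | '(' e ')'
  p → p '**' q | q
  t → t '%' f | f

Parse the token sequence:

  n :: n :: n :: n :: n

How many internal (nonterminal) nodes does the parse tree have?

[e [e [e [e [e [t [f [p [q n]]]]] :: [t [f [p [q n]]]]] :: [t [f [p [q n]]]]] :: [t [f [p [q n]]]]] :: [t [f [p [q n]]]]]

25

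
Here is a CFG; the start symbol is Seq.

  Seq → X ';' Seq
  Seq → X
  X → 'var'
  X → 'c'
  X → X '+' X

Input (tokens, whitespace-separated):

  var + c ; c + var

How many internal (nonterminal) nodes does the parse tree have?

8

[Seq [X [X var] + [X c]] ; [Seq [X [X c] + [X var]]]]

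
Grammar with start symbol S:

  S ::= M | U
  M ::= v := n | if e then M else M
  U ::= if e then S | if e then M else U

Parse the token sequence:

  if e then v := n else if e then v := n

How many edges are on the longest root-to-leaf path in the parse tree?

[S [U if e then [M v := n] else [U if e then [S [M v := n]]]]]

5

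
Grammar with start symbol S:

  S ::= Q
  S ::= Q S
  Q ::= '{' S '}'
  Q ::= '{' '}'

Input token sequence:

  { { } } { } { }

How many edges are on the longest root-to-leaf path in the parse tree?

4

[S [Q { [S [Q { }]] }] [S [Q { }] [S [Q { }]]]]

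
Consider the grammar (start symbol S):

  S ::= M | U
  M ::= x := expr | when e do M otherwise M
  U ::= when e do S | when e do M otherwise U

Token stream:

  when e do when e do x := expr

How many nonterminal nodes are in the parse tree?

[S [U when e do [S [U when e do [S [M x := expr]]]]]]

6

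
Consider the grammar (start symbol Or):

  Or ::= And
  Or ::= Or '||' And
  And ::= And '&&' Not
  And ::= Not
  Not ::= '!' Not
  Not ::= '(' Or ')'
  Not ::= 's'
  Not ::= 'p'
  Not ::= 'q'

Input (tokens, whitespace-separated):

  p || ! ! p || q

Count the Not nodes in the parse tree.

5

[Or [Or [Or [And [Not p]]] || [And [Not ! [Not ! [Not p]]]]] || [And [Not q]]]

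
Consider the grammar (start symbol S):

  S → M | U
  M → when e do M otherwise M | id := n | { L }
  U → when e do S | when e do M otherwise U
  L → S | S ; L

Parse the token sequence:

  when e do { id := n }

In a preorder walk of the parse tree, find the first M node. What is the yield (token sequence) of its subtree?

[S [U when e do [S [M { [L [S [M id := n]]] }]]]]

{ id := n }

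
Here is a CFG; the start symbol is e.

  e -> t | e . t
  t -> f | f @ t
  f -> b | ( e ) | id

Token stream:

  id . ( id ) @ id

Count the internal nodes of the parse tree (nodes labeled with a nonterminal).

11

[e [e [t [f id]]] . [t [f ( [e [t [f id]]] )] @ [t [f id]]]]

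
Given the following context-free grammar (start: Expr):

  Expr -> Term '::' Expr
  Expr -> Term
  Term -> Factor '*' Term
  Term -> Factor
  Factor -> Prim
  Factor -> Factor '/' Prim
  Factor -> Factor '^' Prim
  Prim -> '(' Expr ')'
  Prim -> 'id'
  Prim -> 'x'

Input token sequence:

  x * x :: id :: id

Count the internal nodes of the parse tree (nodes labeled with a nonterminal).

15

[Expr [Term [Factor [Prim x]] * [Term [Factor [Prim x]]]] :: [Expr [Term [Factor [Prim id]]] :: [Expr [Term [Factor [Prim id]]]]]]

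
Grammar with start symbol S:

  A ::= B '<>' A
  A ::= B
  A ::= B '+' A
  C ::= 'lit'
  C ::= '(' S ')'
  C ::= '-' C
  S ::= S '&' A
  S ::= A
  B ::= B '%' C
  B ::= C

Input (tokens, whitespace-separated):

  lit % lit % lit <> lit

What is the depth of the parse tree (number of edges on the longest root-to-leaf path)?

6

[S [A [B [B [B [C lit]] % [C lit]] % [C lit]] <> [A [B [C lit]]]]]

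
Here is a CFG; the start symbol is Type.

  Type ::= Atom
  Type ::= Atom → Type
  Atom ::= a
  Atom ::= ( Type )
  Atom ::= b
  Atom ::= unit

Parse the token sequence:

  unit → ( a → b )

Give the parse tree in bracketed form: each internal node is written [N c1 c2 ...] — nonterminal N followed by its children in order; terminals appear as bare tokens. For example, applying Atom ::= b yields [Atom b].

[Type [Atom unit] → [Type [Atom ( [Type [Atom a] → [Type [Atom b]]] )]]]

Type
Atom → Type
unit → Type
unit → Atom
unit → ( Type )
unit → ( Atom → Type )
unit → ( a → Type )
unit → ( a → Atom )
unit → ( a → b )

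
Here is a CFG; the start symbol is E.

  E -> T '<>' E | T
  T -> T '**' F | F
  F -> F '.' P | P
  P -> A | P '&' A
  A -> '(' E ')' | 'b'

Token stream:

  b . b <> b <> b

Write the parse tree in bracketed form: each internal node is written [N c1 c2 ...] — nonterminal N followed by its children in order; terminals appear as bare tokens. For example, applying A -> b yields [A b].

[E [T [F [F [P [A b]]] . [P [A b]]]] <> [E [T [F [P [A b]]]] <> [E [T [F [P [A b]]]]]]]

E
T <> E
F <> E
F . P <> E
P . P <> E
A . P <> E
b . P <> E
b . A <> E
b . b <> E
b . b <> T <> E
b . b <> F <> E
b . b <> P <> E
b . b <> A <> E
b . b <> b <> E
b . b <> b <> T
b . b <> b <> F
b . b <> b <> P
b . b <> b <> A
b . b <> b <> b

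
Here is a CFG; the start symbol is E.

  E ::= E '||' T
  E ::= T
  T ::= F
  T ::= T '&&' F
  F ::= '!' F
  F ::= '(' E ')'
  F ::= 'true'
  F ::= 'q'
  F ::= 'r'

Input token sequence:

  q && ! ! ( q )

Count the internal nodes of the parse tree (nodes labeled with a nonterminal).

10

[E [T [T [F q]] && [F ! [F ! [F ( [E [T [F q]]] )]]]]]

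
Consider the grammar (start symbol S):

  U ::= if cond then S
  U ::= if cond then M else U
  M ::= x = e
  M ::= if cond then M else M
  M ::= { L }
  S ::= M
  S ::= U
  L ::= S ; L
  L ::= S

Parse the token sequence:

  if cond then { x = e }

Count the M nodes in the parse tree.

2

[S [U if cond then [S [M { [L [S [M x = e]]] }]]]]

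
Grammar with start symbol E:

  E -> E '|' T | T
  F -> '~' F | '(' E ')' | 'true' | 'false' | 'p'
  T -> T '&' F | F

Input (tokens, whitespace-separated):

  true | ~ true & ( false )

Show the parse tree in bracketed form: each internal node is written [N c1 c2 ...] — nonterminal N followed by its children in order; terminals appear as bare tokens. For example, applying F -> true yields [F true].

E
E | T
T | T
F | T
true | T
true | T & F
true | F & F
true | ~ F & F
true | ~ true & F
true | ~ true & ( E )
true | ~ true & ( T )
true | ~ true & ( F )
true | ~ true & ( false )

[E [E [T [F true]]] | [T [T [F ~ [F true]]] & [F ( [E [T [F false]]] )]]]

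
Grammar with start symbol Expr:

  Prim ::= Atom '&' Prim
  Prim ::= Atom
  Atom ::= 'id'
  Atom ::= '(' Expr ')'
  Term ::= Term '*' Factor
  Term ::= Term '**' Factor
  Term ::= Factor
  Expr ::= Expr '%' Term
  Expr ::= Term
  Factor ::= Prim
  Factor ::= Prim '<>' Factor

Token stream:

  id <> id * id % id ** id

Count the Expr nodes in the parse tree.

2

[Expr [Expr [Term [Term [Factor [Prim [Atom id]] <> [Factor [Prim [Atom id]]]]] * [Factor [Prim [Atom id]]]]] % [Term [Term [Factor [Prim [Atom id]]]] ** [Factor [Prim [Atom id]]]]]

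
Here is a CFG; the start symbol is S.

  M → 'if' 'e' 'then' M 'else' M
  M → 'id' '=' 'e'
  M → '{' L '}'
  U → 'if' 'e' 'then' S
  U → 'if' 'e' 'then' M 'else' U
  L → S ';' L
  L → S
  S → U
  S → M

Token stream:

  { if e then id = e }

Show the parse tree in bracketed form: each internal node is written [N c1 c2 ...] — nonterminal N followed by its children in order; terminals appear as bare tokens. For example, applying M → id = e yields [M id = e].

[S [M { [L [S [U if e then [S [M id = e]]]]] }]]

S
M
{ L }
{ S }
{ U }
{ if e then S }
{ if e then M }
{ if e then id = e }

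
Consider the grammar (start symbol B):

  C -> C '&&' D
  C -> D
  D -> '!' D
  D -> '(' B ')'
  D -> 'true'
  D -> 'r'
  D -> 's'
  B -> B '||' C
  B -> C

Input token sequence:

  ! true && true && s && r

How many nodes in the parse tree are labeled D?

5

[B [C [C [C [C [D ! [D true]]] && [D true]] && [D s]] && [D r]]]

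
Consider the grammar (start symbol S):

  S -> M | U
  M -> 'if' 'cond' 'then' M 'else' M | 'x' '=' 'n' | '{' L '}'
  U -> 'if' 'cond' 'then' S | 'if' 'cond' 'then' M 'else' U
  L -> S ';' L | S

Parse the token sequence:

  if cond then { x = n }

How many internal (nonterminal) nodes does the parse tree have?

[S [U if cond then [S [M { [L [S [M x = n]]] }]]]]

7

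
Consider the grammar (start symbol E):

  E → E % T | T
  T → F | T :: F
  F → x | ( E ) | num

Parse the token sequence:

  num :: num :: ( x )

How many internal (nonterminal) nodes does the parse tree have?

10

[E [T [T [T [F num]] :: [F num]] :: [F ( [E [T [F x]]] )]]]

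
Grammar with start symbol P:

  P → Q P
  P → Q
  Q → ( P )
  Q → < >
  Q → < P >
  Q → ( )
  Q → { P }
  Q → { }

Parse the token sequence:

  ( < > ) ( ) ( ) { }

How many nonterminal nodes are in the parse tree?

[P [Q ( [P [Q < >]] )] [P [Q ( )] [P [Q ( )] [P [Q { }]]]]]

10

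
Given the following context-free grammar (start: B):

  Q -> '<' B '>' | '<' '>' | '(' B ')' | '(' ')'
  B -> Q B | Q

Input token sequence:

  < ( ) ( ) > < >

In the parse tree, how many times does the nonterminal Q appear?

[B [Q < [B [Q ( )] [B [Q ( )]]] >] [B [Q < >]]]

4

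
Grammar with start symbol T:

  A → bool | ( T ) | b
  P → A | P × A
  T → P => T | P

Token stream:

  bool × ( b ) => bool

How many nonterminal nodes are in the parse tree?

11

[T [P [P [A bool]] × [A ( [T [P [A b]]] )]] => [T [P [A bool]]]]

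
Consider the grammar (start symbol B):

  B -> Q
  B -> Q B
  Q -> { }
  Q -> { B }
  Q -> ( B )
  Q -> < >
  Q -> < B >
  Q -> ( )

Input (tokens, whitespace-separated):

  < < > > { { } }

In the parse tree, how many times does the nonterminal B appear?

4

[B [Q < [B [Q < >]] >] [B [Q { [B [Q { }]] }]]]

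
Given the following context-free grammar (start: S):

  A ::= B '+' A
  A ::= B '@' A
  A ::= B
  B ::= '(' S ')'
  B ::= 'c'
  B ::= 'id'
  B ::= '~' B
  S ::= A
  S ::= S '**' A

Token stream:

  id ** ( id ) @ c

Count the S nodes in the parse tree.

3

[S [S [A [B id]]] ** [A [B ( [S [A [B id]]] )] @ [A [B c]]]]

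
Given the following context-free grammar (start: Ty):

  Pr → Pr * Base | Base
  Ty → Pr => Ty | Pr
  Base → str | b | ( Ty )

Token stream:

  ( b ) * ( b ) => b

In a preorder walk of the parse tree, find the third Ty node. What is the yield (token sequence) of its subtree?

b

[Ty [Pr [Pr [Base ( [Ty [Pr [Base b]]] )]] * [Base ( [Ty [Pr [Base b]]] )]] => [Ty [Pr [Base b]]]]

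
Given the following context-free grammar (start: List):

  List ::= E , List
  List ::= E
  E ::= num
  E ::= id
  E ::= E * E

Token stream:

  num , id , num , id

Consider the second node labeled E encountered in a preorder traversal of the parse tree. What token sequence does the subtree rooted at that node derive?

[List [E num] , [List [E id] , [List [E num] , [List [E id]]]]]

id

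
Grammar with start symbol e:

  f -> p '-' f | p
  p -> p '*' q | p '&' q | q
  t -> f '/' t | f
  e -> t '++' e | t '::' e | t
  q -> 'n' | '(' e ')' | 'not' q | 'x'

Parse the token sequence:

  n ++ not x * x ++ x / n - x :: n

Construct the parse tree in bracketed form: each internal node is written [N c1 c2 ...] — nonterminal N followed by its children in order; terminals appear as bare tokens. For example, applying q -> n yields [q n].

[e [t [f [p [q n]]]] ++ [e [t [f [p [p [q not [q x]]] * [q x]]]] ++ [e [t [f [p [q x]]] / [t [f [p [q n]] - [f [p [q x]]]]]] :: [e [t [f [p [q n]]]]]]]]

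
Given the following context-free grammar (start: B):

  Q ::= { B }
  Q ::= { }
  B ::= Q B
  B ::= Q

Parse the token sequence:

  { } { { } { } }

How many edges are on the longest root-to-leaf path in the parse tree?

6

[B [Q { }] [B [Q { [B [Q { }] [B [Q { }]]] }]]]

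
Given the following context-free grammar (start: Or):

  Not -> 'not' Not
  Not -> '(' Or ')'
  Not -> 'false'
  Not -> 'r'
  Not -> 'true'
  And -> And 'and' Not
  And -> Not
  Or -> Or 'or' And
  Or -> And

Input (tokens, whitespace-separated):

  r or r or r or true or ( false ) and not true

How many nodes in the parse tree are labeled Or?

6

[Or [Or [Or [Or [Or [And [Not r]]] or [And [Not r]]] or [And [Not r]]] or [And [Not true]]] or [And [And [Not ( [Or [And [Not false]]] )]] and [Not not [Not true]]]]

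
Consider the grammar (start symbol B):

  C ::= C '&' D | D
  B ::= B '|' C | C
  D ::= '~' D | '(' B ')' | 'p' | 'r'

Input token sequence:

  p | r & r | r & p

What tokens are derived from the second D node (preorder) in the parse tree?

[B [B [B [C [D p]]] | [C [C [D r]] & [D r]]] | [C [C [D r]] & [D p]]]

r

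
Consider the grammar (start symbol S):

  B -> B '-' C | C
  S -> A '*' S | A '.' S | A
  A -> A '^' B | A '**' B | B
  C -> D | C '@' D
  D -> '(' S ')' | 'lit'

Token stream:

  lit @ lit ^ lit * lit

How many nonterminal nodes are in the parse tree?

16

[S [A [A [B [C [C [D lit]] @ [D lit]]]] ^ [B [C [D lit]]]] * [S [A [B [C [D lit]]]]]]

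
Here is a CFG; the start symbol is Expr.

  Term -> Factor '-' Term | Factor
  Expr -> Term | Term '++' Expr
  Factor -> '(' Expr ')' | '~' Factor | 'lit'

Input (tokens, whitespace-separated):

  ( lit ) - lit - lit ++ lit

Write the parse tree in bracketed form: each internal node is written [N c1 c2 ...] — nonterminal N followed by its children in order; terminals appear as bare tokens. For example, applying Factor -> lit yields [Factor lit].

[Expr [Term [Factor ( [Expr [Term [Factor lit]]] )] - [Term [Factor lit] - [Term [Factor lit]]]] ++ [Expr [Term [Factor lit]]]]

Expr
Term ++ Expr
Factor - Term ++ Expr
( Expr ) - Term ++ Expr
( Term ) - Term ++ Expr
( Factor ) - Term ++ Expr
( lit ) - Term ++ Expr
( lit ) - Factor - Term ++ Expr
( lit ) - lit - Term ++ Expr
( lit ) - lit - Factor ++ Expr
( lit ) - lit - lit ++ Expr
( lit ) - lit - lit ++ Term
( lit ) - lit - lit ++ Factor
( lit ) - lit - lit ++ lit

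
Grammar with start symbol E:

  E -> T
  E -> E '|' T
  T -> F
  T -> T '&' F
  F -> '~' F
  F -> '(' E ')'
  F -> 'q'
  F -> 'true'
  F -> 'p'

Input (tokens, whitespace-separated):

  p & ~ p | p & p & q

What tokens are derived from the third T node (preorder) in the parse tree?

p & p & q

[E [E [T [T [F p]] & [F ~ [F p]]]] | [T [T [T [F p]] & [F p]] & [F q]]]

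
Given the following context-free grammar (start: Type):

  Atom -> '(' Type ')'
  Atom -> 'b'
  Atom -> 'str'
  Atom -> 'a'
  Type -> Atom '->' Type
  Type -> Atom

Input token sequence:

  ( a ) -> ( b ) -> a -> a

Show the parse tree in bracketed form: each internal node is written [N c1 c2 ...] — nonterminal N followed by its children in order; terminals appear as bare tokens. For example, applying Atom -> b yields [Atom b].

Type
Atom -> Type
( Type ) -> Type
( Atom ) -> Type
( a ) -> Type
( a ) -> Atom -> Type
( a ) -> ( Type ) -> Type
( a ) -> ( Atom ) -> Type
( a ) -> ( b ) -> Type
( a ) -> ( b ) -> Atom -> Type
( a ) -> ( b ) -> a -> Type
( a ) -> ( b ) -> a -> Atom
( a ) -> ( b ) -> a -> a

[Type [Atom ( [Type [Atom a]] )] -> [Type [Atom ( [Type [Atom b]] )] -> [Type [Atom a] -> [Type [Atom a]]]]]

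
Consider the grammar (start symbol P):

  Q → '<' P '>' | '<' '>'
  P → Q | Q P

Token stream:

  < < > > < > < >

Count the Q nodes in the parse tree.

[P [Q < [P [Q < >]] >] [P [Q < >] [P [Q < >]]]]

4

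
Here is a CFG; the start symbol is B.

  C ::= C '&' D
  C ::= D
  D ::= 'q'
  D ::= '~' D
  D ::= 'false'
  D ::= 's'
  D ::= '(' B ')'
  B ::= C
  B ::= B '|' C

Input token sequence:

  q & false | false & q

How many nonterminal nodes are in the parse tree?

[B [B [C [C [D q]] & [D false]]] | [C [C [D false]] & [D q]]]

10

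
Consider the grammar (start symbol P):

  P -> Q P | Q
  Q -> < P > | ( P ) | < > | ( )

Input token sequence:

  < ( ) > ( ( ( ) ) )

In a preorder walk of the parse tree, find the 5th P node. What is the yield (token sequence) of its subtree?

( )

[P [Q < [P [Q ( )]] >] [P [Q ( [P [Q ( [P [Q ( )]] )]] )]]]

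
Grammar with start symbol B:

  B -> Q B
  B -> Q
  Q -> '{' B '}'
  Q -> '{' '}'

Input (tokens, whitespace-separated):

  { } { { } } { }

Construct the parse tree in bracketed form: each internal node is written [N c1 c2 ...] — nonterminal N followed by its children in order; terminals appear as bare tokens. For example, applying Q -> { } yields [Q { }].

[B [Q { }] [B [Q { [B [Q { }]] }] [B [Q { }]]]]

B
Q B
{ } B
{ } Q B
{ } { B } B
{ } { Q } B
{ } { { } } B
{ } { { } } Q
{ } { { } } { }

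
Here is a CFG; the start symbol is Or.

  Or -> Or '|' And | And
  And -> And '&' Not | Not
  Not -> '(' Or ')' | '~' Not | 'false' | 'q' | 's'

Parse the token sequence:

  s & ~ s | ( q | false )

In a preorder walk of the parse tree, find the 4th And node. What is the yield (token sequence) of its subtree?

[Or [Or [And [And [Not s]] & [Not ~ [Not s]]]] | [And [Not ( [Or [Or [And [Not q]]] | [And [Not false]]] )]]]

q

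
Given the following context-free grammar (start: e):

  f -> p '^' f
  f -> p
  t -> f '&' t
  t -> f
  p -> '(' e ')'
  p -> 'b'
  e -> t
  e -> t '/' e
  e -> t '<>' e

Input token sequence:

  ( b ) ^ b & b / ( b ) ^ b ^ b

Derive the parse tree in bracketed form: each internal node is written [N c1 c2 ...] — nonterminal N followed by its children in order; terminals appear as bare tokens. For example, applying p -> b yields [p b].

[e [t [f [p ( [e [t [f [p b]]]] )] ^ [f [p b]]] & [t [f [p b]]]] / [e [t [f [p ( [e [t [f [p b]]]] )] ^ [f [p b] ^ [f [p b]]]]]]]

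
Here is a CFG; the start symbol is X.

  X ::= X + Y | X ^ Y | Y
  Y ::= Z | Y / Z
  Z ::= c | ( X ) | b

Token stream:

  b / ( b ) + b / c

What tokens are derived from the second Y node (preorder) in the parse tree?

b

[X [X [Y [Y [Z b]] / [Z ( [X [Y [Z b]]] )]]] + [Y [Y [Z b]] / [Z c]]]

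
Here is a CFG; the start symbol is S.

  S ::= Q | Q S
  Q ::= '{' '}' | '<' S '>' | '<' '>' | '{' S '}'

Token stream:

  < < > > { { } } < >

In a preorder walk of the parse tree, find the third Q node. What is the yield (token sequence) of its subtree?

{ { } }

[S [Q < [S [Q < >]] >] [S [Q { [S [Q { }]] }] [S [Q < >]]]]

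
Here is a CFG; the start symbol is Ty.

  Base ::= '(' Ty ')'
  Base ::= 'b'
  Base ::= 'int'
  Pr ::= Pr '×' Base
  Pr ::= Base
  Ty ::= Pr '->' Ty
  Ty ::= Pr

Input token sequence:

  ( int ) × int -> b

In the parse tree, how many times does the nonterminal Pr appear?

4

[Ty [Pr [Pr [Base ( [Ty [Pr [Base int]]] )]] × [Base int]] -> [Ty [Pr [Base b]]]]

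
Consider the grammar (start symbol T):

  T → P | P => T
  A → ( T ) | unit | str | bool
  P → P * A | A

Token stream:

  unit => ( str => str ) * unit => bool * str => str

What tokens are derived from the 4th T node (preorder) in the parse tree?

str

[T [P [A unit]] => [T [P [P [A ( [T [P [A str]] => [T [P [A str]]]] )]] * [A unit]] => [T [P [P [A bool]] * [A str]] => [T [P [A str]]]]]]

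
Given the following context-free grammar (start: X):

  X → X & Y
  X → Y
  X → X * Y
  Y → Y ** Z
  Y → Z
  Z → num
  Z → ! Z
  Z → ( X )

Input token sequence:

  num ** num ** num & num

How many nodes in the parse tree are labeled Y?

4

[X [X [Y [Y [Y [Z num]] ** [Z num]] ** [Z num]]] & [Y [Z num]]]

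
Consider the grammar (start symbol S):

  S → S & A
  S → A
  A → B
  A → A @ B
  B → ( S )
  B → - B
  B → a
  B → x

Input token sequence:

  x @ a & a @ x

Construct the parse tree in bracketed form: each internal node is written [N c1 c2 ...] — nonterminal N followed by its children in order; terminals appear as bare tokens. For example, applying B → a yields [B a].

S
S & A
A & A
A @ B & A
B @ B & A
x @ B & A
x @ a & A
x @ a & A @ B
x @ a & B @ B
x @ a & a @ B
x @ a & a @ x

[S [S [A [A [B x]] @ [B a]]] & [A [A [B a]] @ [B x]]]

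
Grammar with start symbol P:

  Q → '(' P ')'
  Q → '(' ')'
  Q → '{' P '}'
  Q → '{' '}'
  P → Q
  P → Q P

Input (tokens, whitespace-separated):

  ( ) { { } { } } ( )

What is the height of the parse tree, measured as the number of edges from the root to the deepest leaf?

6

[P [Q ( )] [P [Q { [P [Q { }] [P [Q { }]]] }] [P [Q ( )]]]]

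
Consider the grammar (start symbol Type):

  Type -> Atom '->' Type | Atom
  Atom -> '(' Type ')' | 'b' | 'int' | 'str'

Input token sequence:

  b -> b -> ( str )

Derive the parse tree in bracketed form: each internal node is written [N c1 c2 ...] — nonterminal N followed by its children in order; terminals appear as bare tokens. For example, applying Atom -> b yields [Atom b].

[Type [Atom b] -> [Type [Atom b] -> [Type [Atom ( [Type [Atom str]] )]]]]

Type
Atom -> Type
b -> Type
b -> Atom -> Type
b -> b -> Type
b -> b -> Atom
b -> b -> ( Type )
b -> b -> ( Atom )
b -> b -> ( str )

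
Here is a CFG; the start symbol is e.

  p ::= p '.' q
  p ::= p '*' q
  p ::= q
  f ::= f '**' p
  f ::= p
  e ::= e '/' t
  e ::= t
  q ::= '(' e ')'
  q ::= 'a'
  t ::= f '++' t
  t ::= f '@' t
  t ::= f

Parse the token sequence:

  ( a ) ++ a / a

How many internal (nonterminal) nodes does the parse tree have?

[e [e [t [f [p [q ( [e [t [f [p [q a]]]]] )]]] ++ [t [f [p [q a]]]]]] / [t [f [p [q a]]]]]

19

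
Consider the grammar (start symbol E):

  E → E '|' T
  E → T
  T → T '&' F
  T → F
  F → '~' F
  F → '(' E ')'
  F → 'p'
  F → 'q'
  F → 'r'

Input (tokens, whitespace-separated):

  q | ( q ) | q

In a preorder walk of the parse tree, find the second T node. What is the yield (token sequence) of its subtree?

( q )

[E [E [E [T [F q]]] | [T [F ( [E [T [F q]]] )]]] | [T [F q]]]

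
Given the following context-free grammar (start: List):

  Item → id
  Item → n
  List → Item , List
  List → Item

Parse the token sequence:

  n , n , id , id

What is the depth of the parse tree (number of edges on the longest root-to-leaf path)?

5

[List [Item n] , [List [Item n] , [List [Item id] , [List [Item id]]]]]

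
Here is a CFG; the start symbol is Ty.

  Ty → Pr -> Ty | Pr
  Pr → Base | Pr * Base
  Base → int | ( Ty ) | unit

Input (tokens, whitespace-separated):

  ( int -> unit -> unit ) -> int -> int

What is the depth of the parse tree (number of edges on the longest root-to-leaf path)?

8

[Ty [Pr [Base ( [Ty [Pr [Base int]] -> [Ty [Pr [Base unit]] -> [Ty [Pr [Base unit]]]]] )]] -> [Ty [Pr [Base int]] -> [Ty [Pr [Base int]]]]]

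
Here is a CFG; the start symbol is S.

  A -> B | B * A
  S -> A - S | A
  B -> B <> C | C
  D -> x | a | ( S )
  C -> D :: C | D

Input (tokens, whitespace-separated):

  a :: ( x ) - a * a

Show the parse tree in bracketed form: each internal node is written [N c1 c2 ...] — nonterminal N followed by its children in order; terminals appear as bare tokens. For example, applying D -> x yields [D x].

[S [A [B [C [D a] :: [C [D ( [S [A [B [C [D x]]]]] )]]]]] - [S [A [B [C [D a]]] * [A [B [C [D a]]]]]]]

S
A - S
B - S
C - S
D :: C - S
a :: C - S
a :: D - S
a :: ( S ) - S
a :: ( A ) - S
a :: ( B ) - S
a :: ( C ) - S
a :: ( D ) - S
a :: ( x ) - S
a :: ( x ) - A
a :: ( x ) - B * A
a :: ( x ) - C * A
a :: ( x ) - D * A
a :: ( x ) - a * A
a :: ( x ) - a * B
a :: ( x ) - a * C
a :: ( x ) - a * D
a :: ( x ) - a * a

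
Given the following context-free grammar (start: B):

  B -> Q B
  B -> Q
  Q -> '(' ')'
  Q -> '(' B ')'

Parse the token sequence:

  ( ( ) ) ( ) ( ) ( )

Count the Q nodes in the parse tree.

5

[B [Q ( [B [Q ( )]] )] [B [Q ( )] [B [Q ( )] [B [Q ( )]]]]]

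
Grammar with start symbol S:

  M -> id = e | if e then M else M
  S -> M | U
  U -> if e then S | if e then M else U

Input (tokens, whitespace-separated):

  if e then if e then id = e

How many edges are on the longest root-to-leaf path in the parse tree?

6

[S [U if e then [S [U if e then [S [M id = e]]]]]]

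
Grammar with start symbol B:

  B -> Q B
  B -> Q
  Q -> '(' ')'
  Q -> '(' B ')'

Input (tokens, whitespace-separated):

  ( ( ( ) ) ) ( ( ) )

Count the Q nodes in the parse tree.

[B [Q ( [B [Q ( [B [Q ( )]] )]] )] [B [Q ( [B [Q ( )]] )]]]

5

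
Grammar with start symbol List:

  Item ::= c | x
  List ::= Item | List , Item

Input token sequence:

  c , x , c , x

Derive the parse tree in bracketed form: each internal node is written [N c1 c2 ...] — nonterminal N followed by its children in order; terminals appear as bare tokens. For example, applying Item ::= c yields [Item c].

[List [List [List [List [Item c]] , [Item x]] , [Item c]] , [Item x]]

List
List , Item
List , Item , Item
List , Item , Item , Item
Item , Item , Item , Item
c , Item , Item , Item
c , x , Item , Item
c , x , c , Item
c , x , c , x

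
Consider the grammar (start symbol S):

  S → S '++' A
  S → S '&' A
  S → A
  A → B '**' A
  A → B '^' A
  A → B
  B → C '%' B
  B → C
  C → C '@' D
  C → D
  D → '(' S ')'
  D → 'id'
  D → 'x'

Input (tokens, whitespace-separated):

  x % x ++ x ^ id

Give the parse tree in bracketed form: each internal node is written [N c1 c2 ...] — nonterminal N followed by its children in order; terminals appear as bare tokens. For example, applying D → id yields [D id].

[S [S [A [B [C [D x]] % [B [C [D x]]]]]] ++ [A [B [C [D x]]] ^ [A [B [C [D id]]]]]]

S
S ++ A
A ++ A
B ++ A
C % B ++ A
D % B ++ A
x % B ++ A
x % C ++ A
x % D ++ A
x % x ++ A
x % x ++ B ^ A
x % x ++ C ^ A
x % x ++ D ^ A
x % x ++ x ^ A
x % x ++ x ^ B
x % x ++ x ^ C
x % x ++ x ^ D
x % x ++ x ^ id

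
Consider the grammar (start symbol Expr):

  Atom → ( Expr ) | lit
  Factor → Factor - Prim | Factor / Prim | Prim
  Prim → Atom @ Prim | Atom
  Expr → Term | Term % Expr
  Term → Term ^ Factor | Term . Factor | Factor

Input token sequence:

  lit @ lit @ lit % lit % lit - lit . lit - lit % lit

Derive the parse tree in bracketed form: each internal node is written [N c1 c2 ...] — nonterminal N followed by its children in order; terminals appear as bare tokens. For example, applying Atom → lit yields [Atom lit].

[Expr [Term [Factor [Prim [Atom lit] @ [Prim [Atom lit] @ [Prim [Atom lit]]]]]] % [Expr [Term [Factor [Prim [Atom lit]]]] % [Expr [Term [Term [Factor [Factor [Prim [Atom lit]]] - [Prim [Atom lit]]]] . [Factor [Factor [Prim [Atom lit]]] - [Prim [Atom lit]]]] % [Expr [Term [Factor [Prim [Atom lit]]]]]]]]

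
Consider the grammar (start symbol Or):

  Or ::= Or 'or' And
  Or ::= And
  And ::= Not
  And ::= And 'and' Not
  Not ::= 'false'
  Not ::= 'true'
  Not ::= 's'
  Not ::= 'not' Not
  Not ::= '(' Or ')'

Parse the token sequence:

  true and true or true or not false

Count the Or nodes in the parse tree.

3

[Or [Or [Or [And [And [Not true]] and [Not true]]] or [And [Not true]]] or [And [Not not [Not false]]]]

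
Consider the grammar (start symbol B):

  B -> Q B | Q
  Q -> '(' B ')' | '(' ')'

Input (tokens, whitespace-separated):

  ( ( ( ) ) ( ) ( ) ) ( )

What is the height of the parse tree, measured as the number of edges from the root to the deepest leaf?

6

[B [Q ( [B [Q ( [B [Q ( )]] )] [B [Q ( )] [B [Q ( )]]]] )] [B [Q ( )]]]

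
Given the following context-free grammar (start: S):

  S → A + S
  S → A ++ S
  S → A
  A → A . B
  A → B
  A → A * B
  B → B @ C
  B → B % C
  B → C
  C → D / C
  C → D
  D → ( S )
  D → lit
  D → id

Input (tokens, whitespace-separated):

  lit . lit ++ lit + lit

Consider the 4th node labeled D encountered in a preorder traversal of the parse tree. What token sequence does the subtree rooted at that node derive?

lit

[S [A [A [B [C [D lit]]]] . [B [C [D lit]]]] ++ [S [A [B [C [D lit]]]] + [S [A [B [C [D lit]]]]]]]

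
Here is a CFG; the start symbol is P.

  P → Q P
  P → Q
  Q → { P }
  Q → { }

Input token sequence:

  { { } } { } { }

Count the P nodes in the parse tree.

4

[P [Q { [P [Q { }]] }] [P [Q { }] [P [Q { }]]]]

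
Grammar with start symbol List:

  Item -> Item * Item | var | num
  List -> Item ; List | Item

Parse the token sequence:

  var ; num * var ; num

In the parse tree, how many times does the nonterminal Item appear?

5

[List [Item var] ; [List [Item [Item num] * [Item var]] ; [List [Item num]]]]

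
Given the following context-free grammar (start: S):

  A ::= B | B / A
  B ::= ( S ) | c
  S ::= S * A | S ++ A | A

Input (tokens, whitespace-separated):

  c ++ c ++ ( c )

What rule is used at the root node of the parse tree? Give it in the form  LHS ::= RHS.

S ::= S ++ A

[S [S [S [A [B c]]] ++ [A [B c]]] ++ [A [B ( [S [A [B c]]] )]]]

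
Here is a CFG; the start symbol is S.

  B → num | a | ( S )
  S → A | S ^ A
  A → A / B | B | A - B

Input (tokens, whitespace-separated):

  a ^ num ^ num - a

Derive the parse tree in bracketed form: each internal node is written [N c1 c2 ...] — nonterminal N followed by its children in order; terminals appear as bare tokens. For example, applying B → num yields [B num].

S
S ^ A
S ^ A ^ A
A ^ A ^ A
B ^ A ^ A
a ^ A ^ A
a ^ B ^ A
a ^ num ^ A
a ^ num ^ A - B
a ^ num ^ B - B
a ^ num ^ num - B
a ^ num ^ num - a

[S [S [S [A [B a]]] ^ [A [B num]]] ^ [A [A [B num]] - [B a]]]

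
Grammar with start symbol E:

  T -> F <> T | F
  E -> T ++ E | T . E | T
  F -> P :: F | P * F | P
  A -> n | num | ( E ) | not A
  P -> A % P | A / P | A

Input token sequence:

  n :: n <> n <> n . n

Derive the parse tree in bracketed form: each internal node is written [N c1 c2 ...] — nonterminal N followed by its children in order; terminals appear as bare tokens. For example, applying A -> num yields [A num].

[E [T [F [P [A n]] :: [F [P [A n]]]] <> [T [F [P [A n]]] <> [T [F [P [A n]]]]]] . [E [T [F [P [A n]]]]]]

E
T . E
F <> T . E
P :: F <> T . E
A :: F <> T . E
n :: F <> T . E
n :: P <> T . E
n :: A <> T . E
n :: n <> T . E
n :: n <> F <> T . E
n :: n <> P <> T . E
n :: n <> A <> T . E
n :: n <> n <> T . E
n :: n <> n <> F . E
n :: n <> n <> P . E
n :: n <> n <> A . E
n :: n <> n <> n . E
n :: n <> n <> n . T
n :: n <> n <> n . F
n :: n <> n <> n . P
n :: n <> n <> n . A
n :: n <> n <> n . n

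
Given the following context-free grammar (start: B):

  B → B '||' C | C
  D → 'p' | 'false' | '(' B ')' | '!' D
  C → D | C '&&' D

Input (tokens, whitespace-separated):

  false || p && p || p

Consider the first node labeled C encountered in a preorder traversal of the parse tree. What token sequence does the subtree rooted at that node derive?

[B [B [B [C [D false]]] || [C [C [D p]] && [D p]]] || [C [D p]]]

false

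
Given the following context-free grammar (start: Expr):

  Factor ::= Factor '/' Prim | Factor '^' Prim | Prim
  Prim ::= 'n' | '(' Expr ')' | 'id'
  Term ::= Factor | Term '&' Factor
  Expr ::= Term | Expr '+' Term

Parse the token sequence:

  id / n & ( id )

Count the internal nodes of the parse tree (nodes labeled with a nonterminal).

[Expr [Term [Term [Factor [Factor [Prim id]] / [Prim n]]] & [Factor [Prim ( [Expr [Term [Factor [Prim id]]]] )]]]]

13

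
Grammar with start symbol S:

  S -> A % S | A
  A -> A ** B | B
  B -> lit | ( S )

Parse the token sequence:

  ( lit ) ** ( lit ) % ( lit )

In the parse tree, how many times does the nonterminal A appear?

[S [A [A [B ( [S [A [B lit]]] )]] ** [B ( [S [A [B lit]]] )]] % [S [A [B ( [S [A [B lit]]] )]]]]

6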